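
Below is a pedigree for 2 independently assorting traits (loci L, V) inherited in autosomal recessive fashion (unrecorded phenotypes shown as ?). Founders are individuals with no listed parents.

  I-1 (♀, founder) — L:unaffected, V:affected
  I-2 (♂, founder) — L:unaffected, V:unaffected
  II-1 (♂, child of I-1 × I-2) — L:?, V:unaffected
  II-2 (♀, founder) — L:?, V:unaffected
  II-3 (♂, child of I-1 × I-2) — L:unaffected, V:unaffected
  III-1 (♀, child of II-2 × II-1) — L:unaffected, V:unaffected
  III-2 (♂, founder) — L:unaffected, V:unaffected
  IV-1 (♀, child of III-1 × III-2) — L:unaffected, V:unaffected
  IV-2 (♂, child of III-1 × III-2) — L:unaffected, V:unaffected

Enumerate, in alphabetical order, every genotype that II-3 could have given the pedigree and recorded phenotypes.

II-3 ∈ {LL Vv, Ll Vv}

L/I-1 un ·: LL|Ll
L/I-2 un ·: LL|Ll
L/II-1 ? I-1×I-2: LL|Ll|ll
L/II-2 ? ·: LL|Ll|ll
L/II-3 un I-1×I-2: LL|Ll
L/III-1 un II-2×II-1: LL|Ll
L/III-2 un ·: LL|Ll
L/IV-1 un III-1×III-2: LL|Ll
L/IV-2 un III-1×III-2: LL|Ll
⇒ L over [I-1,I-2,II-1,II-2,II-3,III-1,III-2,IV-1,IV-2]: 418 consistent
V/I-1 aff ·: vv
V/I-2 un ·: VV|Vv
V/II-1 un I-1×I-2: Vv
V/II-2 un ·: VV|Vv
V/II-3 un I-1×I-2: Vv
V/III-1 un II-2×II-1: VV|Vv
V/III-2 un ·: VV|Vv
V/IV-1 un III-1×III-2: VV|Vv
V/IV-2 un III-1×III-2: VV|Vv
⇒ V over [I-1,I-2,II-1,II-2,II-3,III-1,III-2,IV-1,IV-2]: 52 consistent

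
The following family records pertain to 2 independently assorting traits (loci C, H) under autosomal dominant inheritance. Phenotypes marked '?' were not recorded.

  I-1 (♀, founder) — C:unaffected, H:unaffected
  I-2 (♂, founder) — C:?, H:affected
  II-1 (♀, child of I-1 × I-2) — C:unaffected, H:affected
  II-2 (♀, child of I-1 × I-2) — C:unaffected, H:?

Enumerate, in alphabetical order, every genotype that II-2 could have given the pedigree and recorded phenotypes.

II-2 ∈ {cc Hh, cc hh}

C/I-1 un ·: cc
C/I-2 ? ·: cc|Cc
C/II-1 un I-1×I-2: cc
C/II-2 un I-1×I-2: cc
⇒ C over [I-1,I-2,II-1,II-2]: 2 consistent
H/I-1 un ·: hh
H/I-2 aff ·: Hh|HH
H/II-1 aff I-1×I-2: Hh
H/II-2 ? I-1×I-2: hh|Hh
⇒ H over [I-1,I-2,II-1,II-2]: 3 consistent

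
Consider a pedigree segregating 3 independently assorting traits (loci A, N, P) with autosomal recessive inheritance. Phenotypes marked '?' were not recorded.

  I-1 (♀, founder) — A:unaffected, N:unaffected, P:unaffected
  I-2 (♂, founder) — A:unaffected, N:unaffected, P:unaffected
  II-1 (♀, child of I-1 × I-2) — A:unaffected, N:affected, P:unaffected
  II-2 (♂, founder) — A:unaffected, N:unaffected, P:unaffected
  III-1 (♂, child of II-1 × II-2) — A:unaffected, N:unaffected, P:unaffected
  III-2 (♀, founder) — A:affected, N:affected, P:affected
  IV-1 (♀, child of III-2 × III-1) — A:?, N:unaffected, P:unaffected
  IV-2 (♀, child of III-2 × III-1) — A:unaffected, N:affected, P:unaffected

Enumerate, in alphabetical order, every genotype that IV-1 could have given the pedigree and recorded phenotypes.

IV-1 ∈ {Aa Nn Pp, aa Nn Pp}

A/I-1 un ·: AA|Aa
A/I-2 un ·: AA|Aa
A/II-1 un I-1×I-2: AA|Aa
A/II-2 un ·: AA|Aa
A/III-1 un II-1×II-2: AA|Aa
A/III-2 aff ·: aa
A/IV-1 ? III-2×III-1: Aa|aa
A/IV-2 un III-2×III-1: Aa
⇒ A over [I-1,I-2,II-1,II-2,III-1,III-2,IV-1,IV-2]: 34 consistent
N/I-1 un ·: Nn
N/I-2 un ·: Nn
N/II-1 aff I-1×I-2: nn
N/II-2 un ·: NN|Nn
N/III-1 un II-1×II-2: Nn
N/III-2 aff ·: nn
N/IV-1 un III-2×III-1: Nn
N/IV-2 aff III-2×III-1: nn
⇒ N over [I-1,I-2,II-1,II-2,III-1,III-2,IV-1,IV-2]: 2 consistent
P/I-1 un ·: PP|Pp
P/I-2 un ·: PP|Pp
P/II-1 un I-1×I-2: PP|Pp
P/II-2 un ·: PP|Pp
P/III-1 un II-1×II-2: PP|Pp
P/III-2 aff ·: pp
P/IV-1 un III-2×III-1: Pp
P/IV-2 un III-2×III-1: Pp
⇒ P over [I-1,I-2,II-1,II-2,III-1,III-2,IV-1,IV-2]: 24 consistent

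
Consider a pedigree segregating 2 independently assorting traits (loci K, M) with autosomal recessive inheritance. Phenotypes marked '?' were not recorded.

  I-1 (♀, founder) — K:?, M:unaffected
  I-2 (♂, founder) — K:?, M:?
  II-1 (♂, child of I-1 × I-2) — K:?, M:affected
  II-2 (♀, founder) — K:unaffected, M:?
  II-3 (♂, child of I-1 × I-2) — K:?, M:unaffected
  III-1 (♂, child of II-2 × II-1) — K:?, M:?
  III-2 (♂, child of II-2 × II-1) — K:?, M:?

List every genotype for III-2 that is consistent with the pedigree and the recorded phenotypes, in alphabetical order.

III-2 ∈ {KK Mm, KK mm, Kk Mm, Kk mm, kk Mm, kk mm}

K/I-1 ? ·: KK|Kk|kk
K/I-2 ? ·: KK|Kk|kk
K/II-1 ? I-1×I-2: KK|Kk|kk
K/II-2 un ·: KK|Kk
K/II-3 ? I-1×I-2: KK|Kk|kk
K/III-1 ? II-2×II-1: KK|Kk|kk
K/III-2 ? II-2×II-1: KK|Kk|kk
⇒ K over [I-1,I-2,II-1,II-2,II-3,III-1,III-2]: 249 consistent
M/I-1 un ·: Mm
M/I-2 ? ·: Mm|mm
M/II-1 aff I-1×I-2: mm
M/II-2 ? ·: MM|Mm|mm
M/II-3 un I-1×I-2: MM|Mm
M/III-1 ? II-2×II-1: Mm|mm
M/III-2 ? II-2×II-1: Mm|mm
⇒ M over [I-1,I-2,II-1,II-2,II-3,III-1,III-2]: 18 consistent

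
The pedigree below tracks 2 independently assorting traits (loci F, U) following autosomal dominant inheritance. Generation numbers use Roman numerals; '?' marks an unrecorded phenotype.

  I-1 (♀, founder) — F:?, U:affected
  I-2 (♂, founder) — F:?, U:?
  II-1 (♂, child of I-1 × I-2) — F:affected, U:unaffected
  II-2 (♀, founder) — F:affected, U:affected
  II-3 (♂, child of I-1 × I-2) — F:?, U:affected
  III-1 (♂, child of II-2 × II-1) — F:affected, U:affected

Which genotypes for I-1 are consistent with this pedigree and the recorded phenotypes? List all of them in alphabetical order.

F/I-1 ? ·: ff|Ff|FF
F/I-2 ? ·: ff|Ff|FF
F/II-1 aff I-1×I-2: Ff|FF
F/II-2 aff ·: Ff|FF
F/II-3 ? I-1×I-2: ff|Ff|FF
F/III-1 aff II-2×II-1: Ff|FF
⇒ F over [I-1,I-2,II-1,II-2,II-3,III-1]: 76 consistent
U/I-1 aff ·: Uu
U/I-2 ? ·: uu|Uu
U/II-1 un I-1×I-2: uu
U/II-2 aff ·: Uu|UU
U/II-3 aff I-1×I-2: Uu|UU
U/III-1 aff II-2×II-1: Uu
⇒ U over [I-1,I-2,II-1,II-2,II-3,III-1]: 6 consistent

I-1 ∈ {FF Uu, Ff Uu, ff Uu}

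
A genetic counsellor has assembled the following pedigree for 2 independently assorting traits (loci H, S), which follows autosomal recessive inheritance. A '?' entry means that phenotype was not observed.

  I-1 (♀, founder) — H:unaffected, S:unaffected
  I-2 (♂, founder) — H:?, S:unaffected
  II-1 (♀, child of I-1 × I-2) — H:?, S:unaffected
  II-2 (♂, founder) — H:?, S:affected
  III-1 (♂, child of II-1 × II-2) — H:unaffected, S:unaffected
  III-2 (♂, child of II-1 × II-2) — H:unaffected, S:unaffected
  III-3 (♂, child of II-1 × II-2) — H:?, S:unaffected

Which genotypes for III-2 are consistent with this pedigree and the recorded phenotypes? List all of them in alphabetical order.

H/I-1 un ·: HH|Hh
H/I-2 ? ·: HH|Hh|hh
H/II-1 ? I-1×I-2: HH|Hh|hh
H/II-2 ? ·: HH|Hh|hh
H/III-1 un II-1×II-2: HH|Hh
H/III-2 un II-1×II-2: HH|Hh
H/III-3 ? II-1×II-2: HH|Hh|hh
⇒ H over [I-1,I-2,II-1,II-2,III-1,III-2,III-3]: 156 consistent
S/I-1 un ·: SS|Ss
S/I-2 un ·: SS|Ss
S/II-1 un I-1×I-2: SS|Ss
S/II-2 aff ·: ss
S/III-1 un II-1×II-2: Ss
S/III-2 un II-1×II-2: Ss
S/III-3 un II-1×II-2: Ss
⇒ S over [I-1,I-2,II-1,II-2,III-1,III-2,III-3]: 7 consistent

III-2 ∈ {HH Ss, Hh Ss}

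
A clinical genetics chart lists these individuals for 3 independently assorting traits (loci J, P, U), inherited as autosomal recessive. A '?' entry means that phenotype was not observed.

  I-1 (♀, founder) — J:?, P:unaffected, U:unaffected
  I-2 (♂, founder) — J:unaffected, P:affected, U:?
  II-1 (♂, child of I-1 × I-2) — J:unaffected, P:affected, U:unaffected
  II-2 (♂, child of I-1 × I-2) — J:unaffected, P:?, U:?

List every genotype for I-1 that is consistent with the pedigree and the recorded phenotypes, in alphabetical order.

J/I-1 ? ·: JJ|Jj|jj
J/I-2 un ·: JJ|Jj
J/II-1 un I-1×I-2: JJ|Jj
J/II-2 un I-1×I-2: JJ|Jj
⇒ J over [I-1,I-2,II-1,II-2]: 15 consistent
P/I-1 un ·: Pp
P/I-2 aff ·: pp
P/II-1 aff I-1×I-2: pp
P/II-2 ? I-1×I-2: Pp|pp
⇒ P over [I-1,I-2,II-1,II-2]: 2 consistent
U/I-1 un ·: UU|Uu
U/I-2 ? ·: UU|Uu|uu
U/II-1 un I-1×I-2: UU|Uu
U/II-2 ? I-1×I-2: UU|Uu|uu
⇒ U over [I-1,I-2,II-1,II-2]: 18 consistent

I-1 ∈ {JJ Pp UU, JJ Pp Uu, Jj Pp UU, Jj Pp Uu, jj Pp UU, jj Pp Uu}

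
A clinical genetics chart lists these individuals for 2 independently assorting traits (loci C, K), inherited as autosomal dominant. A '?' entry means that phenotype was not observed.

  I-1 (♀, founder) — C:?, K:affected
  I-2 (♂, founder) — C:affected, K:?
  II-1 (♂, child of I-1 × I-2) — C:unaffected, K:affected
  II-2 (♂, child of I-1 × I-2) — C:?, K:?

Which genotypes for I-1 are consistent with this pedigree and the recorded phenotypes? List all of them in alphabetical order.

I-1 ∈ {Cc KK, Cc Kk, cc KK, cc Kk}

C/I-1 ? ·: cc|Cc
C/I-2 aff ·: Cc
C/II-1 un I-1×I-2: cc
C/II-2 ? I-1×I-2: cc|Cc|CC
⇒ C over [I-1,I-2,II-1,II-2]: 5 consistent
K/I-1 aff ·: Kk|KK
K/I-2 ? ·: kk|Kk|KK
K/II-1 aff I-1×I-2: Kk|KK
K/II-2 ? I-1×I-2: kk|Kk|KK
⇒ K over [I-1,I-2,II-1,II-2]: 18 consistent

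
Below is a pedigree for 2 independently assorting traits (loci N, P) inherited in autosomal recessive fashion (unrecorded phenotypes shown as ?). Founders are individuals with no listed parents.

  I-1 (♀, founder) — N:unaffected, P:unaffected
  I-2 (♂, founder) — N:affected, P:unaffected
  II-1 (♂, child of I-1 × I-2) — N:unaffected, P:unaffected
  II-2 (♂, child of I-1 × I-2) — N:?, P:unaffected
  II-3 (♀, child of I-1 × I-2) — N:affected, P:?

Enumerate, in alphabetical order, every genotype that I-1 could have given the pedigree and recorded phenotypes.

I-1 ∈ {Nn PP, Nn Pp}

N/I-1 un ·: Nn
N/I-2 aff ·: nn
N/II-1 un I-1×I-2: Nn
N/II-2 ? I-1×I-2: Nn|nn
N/II-3 aff I-1×I-2: nn
⇒ N over [I-1,I-2,II-1,II-2,II-3]: 2 consistent
P/I-1 un ·: PP|Pp
P/I-2 un ·: PP|Pp
P/II-1 un I-1×I-2: PP|Pp
P/II-2 un I-1×I-2: PP|Pp
P/II-3 ? I-1×I-2: PP|Pp|pp
⇒ P over [I-1,I-2,II-1,II-2,II-3]: 29 consistent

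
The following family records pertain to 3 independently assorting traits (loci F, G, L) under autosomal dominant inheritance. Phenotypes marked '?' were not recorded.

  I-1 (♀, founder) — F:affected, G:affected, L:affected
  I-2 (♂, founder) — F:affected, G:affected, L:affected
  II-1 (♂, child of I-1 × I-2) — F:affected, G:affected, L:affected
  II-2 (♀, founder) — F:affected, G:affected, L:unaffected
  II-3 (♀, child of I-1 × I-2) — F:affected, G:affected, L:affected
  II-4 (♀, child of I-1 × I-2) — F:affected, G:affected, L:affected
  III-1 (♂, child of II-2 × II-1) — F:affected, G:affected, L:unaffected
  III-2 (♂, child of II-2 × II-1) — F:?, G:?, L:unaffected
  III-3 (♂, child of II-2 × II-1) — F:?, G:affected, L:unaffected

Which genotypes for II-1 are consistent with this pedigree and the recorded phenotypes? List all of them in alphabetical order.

F/I-1 aff ·: Ff|FF
F/I-2 aff ·: Ff|FF
F/II-1 aff I-1×I-2: Ff|FF
F/II-2 aff ·: Ff|FF
F/II-3 aff I-1×I-2: Ff|FF
F/II-4 aff I-1×I-2: Ff|FF
F/III-1 aff II-2×II-1: Ff|FF
F/III-2 ? II-2×II-1: ff|Ff|FF
F/III-3 ? II-2×II-1: ff|Ff|FF
⇒ F over [I-1,I-2,II-1,II-2,II-3,II-4,III-1,III-2,III-3]: 429 consistent
G/I-1 aff ·: Gg|GG
G/I-2 aff ·: Gg|GG
G/II-1 aff I-1×I-2: Gg|GG
G/II-2 aff ·: Gg|GG
G/II-3 aff I-1×I-2: Gg|GG
G/II-4 aff I-1×I-2: Gg|GG
G/III-1 aff II-2×II-1: Gg|GG
G/III-2 ? II-2×II-1: gg|Gg|GG
G/III-3 aff II-2×II-1: Gg|GG
⇒ G over [I-1,I-2,II-1,II-2,II-3,II-4,III-1,III-2,III-3]: 357 consistent
L/I-1 aff ·: Ll|LL
L/I-2 aff ·: Ll|LL
L/II-1 aff I-1×I-2: Ll
L/II-2 un ·: ll
L/II-3 aff I-1×I-2: Ll|LL
L/II-4 aff I-1×I-2: Ll|LL
L/III-1 un II-2×II-1: ll
L/III-2 un II-2×II-1: ll
L/III-3 un II-2×II-1: ll
⇒ L over [I-1,I-2,II-1,II-2,II-3,II-4,III-1,III-2,III-3]: 12 consistent

II-1 ∈ {FF GG Ll, FF Gg Ll, Ff GG Ll, Ff Gg Ll}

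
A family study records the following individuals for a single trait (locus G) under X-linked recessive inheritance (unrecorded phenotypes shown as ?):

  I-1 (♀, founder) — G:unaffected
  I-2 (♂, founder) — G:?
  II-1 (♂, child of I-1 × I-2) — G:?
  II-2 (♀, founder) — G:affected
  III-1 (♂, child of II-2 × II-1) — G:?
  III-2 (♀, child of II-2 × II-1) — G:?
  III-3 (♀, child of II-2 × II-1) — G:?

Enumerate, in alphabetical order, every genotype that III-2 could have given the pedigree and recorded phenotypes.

G/I-1 un ·: X^GX^G|X^GX^g
G/I-2 ? ·: X^GY|X^gY
G/II-1 ? I-1×I-2: X^GY|X^gY
G/II-2 aff ·: X^gX^g
G/III-1 ? II-2×II-1: X^gY
G/III-2 ? II-2×II-1: X^GX^g|X^gX^g
G/III-3 ? II-2×II-1: X^GX^g|X^gX^g
⇒ G over [I-1,I-2,II-1,II-2,III-1,III-2,III-3]: 6 consistent

III-2 ∈ {X^GX^g, X^gX^g}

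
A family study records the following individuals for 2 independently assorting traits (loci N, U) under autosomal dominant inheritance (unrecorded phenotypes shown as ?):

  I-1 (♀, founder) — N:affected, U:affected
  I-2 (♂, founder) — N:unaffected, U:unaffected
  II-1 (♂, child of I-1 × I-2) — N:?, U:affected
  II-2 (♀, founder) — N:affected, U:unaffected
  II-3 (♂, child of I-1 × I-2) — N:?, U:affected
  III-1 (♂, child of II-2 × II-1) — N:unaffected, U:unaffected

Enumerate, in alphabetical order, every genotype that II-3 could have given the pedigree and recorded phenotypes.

N/I-1 aff ·: Nn|NN
N/I-2 un ·: nn
N/II-1 ? I-1×I-2: nn|Nn
N/II-2 aff ·: Nn
N/II-3 ? I-1×I-2: nn|Nn
N/III-1 un II-2×II-1: nn
⇒ N over [I-1,I-2,II-1,II-2,II-3,III-1]: 5 consistent
U/I-1 aff ·: Uu|UU
U/I-2 un ·: uu
U/II-1 aff I-1×I-2: Uu
U/II-2 un ·: uu
U/II-3 aff I-1×I-2: Uu
U/III-1 un II-2×II-1: uu
⇒ U over [I-1,I-2,II-1,II-2,II-3,III-1]: 2 consistent

II-3 ∈ {Nn Uu, nn Uu}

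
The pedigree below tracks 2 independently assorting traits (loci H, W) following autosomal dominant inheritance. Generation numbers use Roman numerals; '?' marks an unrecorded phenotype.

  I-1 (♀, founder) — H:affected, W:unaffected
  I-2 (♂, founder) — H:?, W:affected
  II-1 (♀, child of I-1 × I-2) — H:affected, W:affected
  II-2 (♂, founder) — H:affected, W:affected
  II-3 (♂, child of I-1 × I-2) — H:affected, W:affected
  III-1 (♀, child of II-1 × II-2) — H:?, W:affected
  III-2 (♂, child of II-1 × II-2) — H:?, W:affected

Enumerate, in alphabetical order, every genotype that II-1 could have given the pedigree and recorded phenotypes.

II-1 ∈ {HH Ww, Hh Ww}

H/I-1 aff ·: Hh|HH
H/I-2 ? ·: hh|Hh|HH
H/II-1 aff I-1×I-2: Hh|HH
H/II-2 aff ·: Hh|HH
H/II-3 aff I-1×I-2: Hh|HH
H/III-1 ? II-1×II-2: hh|Hh|HH
H/III-2 ? II-1×II-2: hh|Hh|HH
⇒ H over [I-1,I-2,II-1,II-2,II-3,III-1,III-2]: 139 consistent
W/I-1 un ·: ww
W/I-2 aff ·: Ww|WW
W/II-1 aff I-1×I-2: Ww
W/II-2 aff ·: Ww|WW
W/II-3 aff I-1×I-2: Ww
W/III-1 aff II-1×II-2: Ww|WW
W/III-2 aff II-1×II-2: Ww|WW
⇒ W over [I-1,I-2,II-1,II-2,II-3,III-1,III-2]: 16 consistent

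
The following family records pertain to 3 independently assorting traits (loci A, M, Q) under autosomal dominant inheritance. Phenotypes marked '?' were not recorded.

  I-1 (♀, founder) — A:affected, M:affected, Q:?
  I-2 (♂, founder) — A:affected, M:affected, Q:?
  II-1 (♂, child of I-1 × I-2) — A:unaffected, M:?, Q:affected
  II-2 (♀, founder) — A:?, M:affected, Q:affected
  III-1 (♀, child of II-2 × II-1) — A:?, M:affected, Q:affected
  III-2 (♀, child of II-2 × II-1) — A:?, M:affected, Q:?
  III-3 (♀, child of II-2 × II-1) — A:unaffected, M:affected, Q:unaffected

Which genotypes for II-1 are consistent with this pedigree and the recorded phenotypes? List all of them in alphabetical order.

II-1 ∈ {aa MM Qq, aa Mm Qq, aa mm Qq}

A/I-1 aff ·: Aa
A/I-2 aff ·: Aa
A/II-1 un I-1×I-2: aa
A/II-2 ? ·: aa|Aa
A/III-1 ? II-2×II-1: aa|Aa
A/III-2 ? II-2×II-1: aa|Aa
A/III-3 un II-2×II-1: aa
⇒ A over [I-1,I-2,II-1,II-2,III-1,III-2,III-3]: 5 consistent
M/I-1 aff ·: Mm|MM
M/I-2 aff ·: Mm|MM
M/II-1 ? I-1×I-2: mm|Mm|MM
M/II-2 aff ·: Mm|MM
M/III-1 aff II-2×II-1: Mm|MM
M/III-2 aff II-2×II-1: Mm|MM
M/III-3 aff II-2×II-1: Mm|MM
⇒ M over [I-1,I-2,II-1,II-2,III-1,III-2,III-3]: 86 consistent
Q/I-1 ? ·: qq|Qq|QQ
Q/I-2 ? ·: qq|Qq|QQ
Q/II-1 aff I-1×I-2: Qq
Q/II-2 aff ·: Qq
Q/III-1 aff II-2×II-1: Qq|QQ
Q/III-2 ? II-2×II-1: qq|Qq|QQ
Q/III-3 un II-2×II-1: qq
⇒ Q over [I-1,I-2,II-1,II-2,III-1,III-2,III-3]: 42 consistent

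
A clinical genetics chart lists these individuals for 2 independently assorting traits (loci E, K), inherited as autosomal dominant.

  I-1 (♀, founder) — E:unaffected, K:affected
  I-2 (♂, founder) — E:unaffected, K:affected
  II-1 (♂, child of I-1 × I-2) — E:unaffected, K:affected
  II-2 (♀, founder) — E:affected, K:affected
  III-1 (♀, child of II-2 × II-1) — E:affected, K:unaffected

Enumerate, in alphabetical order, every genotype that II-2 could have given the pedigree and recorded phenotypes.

II-2 ∈ {EE Kk, Ee Kk}

E/I-1 un ·: ee
E/I-2 un ·: ee
E/II-1 un I-1×I-2: ee
E/II-2 aff ·: Ee|EE
E/III-1 aff II-2×II-1: Ee
⇒ E over [I-1,I-2,II-1,II-2,III-1]: 2 consistent
K/I-1 aff ·: Kk|KK
K/I-2 aff ·: Kk|KK
K/II-1 aff I-1×I-2: Kk
K/II-2 aff ·: Kk
K/III-1 un II-2×II-1: kk
⇒ K over [I-1,I-2,II-1,II-2,III-1]: 3 consistent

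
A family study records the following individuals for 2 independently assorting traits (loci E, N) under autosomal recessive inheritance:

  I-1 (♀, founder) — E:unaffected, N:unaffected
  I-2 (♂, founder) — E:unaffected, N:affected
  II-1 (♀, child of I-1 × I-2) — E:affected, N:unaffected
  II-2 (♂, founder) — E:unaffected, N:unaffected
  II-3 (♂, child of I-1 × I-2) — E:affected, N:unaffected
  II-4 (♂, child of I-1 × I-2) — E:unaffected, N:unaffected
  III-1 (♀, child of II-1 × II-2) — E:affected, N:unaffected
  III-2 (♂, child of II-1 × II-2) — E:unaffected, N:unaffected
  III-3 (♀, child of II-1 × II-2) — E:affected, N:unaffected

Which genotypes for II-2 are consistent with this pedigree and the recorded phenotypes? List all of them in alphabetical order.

II-2 ∈ {Ee NN, Ee Nn}

E/I-1 un ·: Ee
E/I-2 un ·: Ee
E/II-1 aff I-1×I-2: ee
E/II-2 un ·: Ee
E/II-3 aff I-1×I-2: ee
E/II-4 un I-1×I-2: EE|Ee
E/III-1 aff II-1×II-2: ee
E/III-2 un II-1×II-2: Ee
E/III-3 aff II-1×II-2: ee
⇒ E over [I-1,I-2,II-1,II-2,II-3,II-4,III-1,III-2,III-3]: 2 consistent
N/I-1 un ·: NN|Nn
N/I-2 aff ·: nn
N/II-1 un I-1×I-2: Nn
N/II-2 un ·: NN|Nn
N/II-3 un I-1×I-2: Nn
N/II-4 un I-1×I-2: Nn
N/III-1 un II-1×II-2: NN|Nn
N/III-2 un II-1×II-2: NN|Nn
N/III-3 un II-1×II-2: NN|Nn
⇒ N over [I-1,I-2,II-1,II-2,II-3,II-4,III-1,III-2,III-3]: 32 consistent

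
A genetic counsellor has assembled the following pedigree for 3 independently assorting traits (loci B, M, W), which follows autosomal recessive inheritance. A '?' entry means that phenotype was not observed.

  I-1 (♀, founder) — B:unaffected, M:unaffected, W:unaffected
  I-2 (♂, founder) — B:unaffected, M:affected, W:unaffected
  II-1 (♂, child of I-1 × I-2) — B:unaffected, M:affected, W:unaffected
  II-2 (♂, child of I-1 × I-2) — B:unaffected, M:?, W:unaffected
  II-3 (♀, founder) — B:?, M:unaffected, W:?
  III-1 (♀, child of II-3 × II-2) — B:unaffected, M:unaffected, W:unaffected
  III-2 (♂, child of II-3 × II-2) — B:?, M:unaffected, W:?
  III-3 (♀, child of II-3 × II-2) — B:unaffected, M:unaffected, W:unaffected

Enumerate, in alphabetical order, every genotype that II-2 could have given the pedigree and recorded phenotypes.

II-2 ∈ {BB Mm WW, BB Mm Ww, BB mm WW, BB mm Ww, Bb Mm WW, Bb Mm Ww, Bb mm WW, Bb mm Ww}

B/I-1 un ·: BB|Bb
B/I-2 un ·: BB|Bb
B/II-1 un I-1×I-2: BB|Bb
B/II-2 un I-1×I-2: BB|Bb
B/II-3 ? ·: BB|Bb|bb
B/III-1 un II-3×II-2: BB|Bb
B/III-2 ? II-3×II-2: BB|Bb|bb
B/III-3 un II-3×II-2: BB|Bb
⇒ B over [I-1,I-2,II-1,II-2,II-3,III-1,III-2,III-3]: 202 consistent
M/I-1 un ·: Mm
M/I-2 aff ·: mm
M/II-1 aff I-1×I-2: mm
M/II-2 ? I-1×I-2: Mm|mm
M/II-3 un ·: MM|Mm
M/III-1 un II-3×II-2: MM|Mm
M/III-2 un II-3×II-2: MM|Mm
M/III-3 un II-3×II-2: MM|Mm
⇒ M over [I-1,I-2,II-1,II-2,II-3,III-1,III-2,III-3]: 18 consistent
W/I-1 un ·: WW|Ww
W/I-2 un ·: WW|Ww
W/II-1 un I-1×I-2: WW|Ww
W/II-2 un I-1×I-2: WW|Ww
W/II-3 ? ·: WW|Ww|ww
W/III-1 un II-3×II-2: WW|Ww
W/III-2 ? II-3×II-2: WW|Ww|ww
W/III-3 un II-3×II-2: WW|Ww
⇒ W over [I-1,I-2,II-1,II-2,II-3,III-1,III-2,III-3]: 202 consistent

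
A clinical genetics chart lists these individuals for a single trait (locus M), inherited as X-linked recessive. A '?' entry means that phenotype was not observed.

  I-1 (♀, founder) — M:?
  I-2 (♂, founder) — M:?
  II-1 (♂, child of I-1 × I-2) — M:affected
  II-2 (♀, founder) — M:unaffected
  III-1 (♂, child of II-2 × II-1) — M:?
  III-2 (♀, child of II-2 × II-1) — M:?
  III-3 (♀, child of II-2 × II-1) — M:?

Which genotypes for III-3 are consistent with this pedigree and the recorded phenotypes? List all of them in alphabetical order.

III-3 ∈ {X^MX^m, X^mX^m}

M/I-1 ? ·: X^MX^m|X^mX^m
M/I-2 ? ·: X^MY|X^mY
M/II-1 aff I-1×I-2: X^mY
M/II-2 un ·: X^MX^M|X^MX^m
M/III-1 ? II-2×II-1: X^MY|X^mY
M/III-2 ? II-2×II-1: X^MX^m|X^mX^m
M/III-3 ? II-2×II-1: X^MX^m|X^mX^m
⇒ M over [I-1,I-2,II-1,II-2,III-1,III-2,III-3]: 36 consistent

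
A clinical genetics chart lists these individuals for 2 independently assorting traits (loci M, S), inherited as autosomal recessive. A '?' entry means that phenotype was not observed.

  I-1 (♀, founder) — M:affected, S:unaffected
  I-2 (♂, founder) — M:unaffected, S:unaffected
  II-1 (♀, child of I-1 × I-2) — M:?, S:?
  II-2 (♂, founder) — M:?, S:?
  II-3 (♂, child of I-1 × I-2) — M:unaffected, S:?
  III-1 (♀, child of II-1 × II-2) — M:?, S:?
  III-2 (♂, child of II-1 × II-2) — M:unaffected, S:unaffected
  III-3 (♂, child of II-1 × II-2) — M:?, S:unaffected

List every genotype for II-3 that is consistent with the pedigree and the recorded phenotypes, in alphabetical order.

II-3 ∈ {Mm SS, Mm Ss, Mm ss}

M/I-1 aff ·: mm
M/I-2 un ·: MM|Mm
M/II-1 ? I-1×I-2: Mm|mm
M/II-2 ? ·: MM|Mm|mm
M/II-3 un I-1×I-2: Mm
M/III-1 ? II-1×II-2: MM|Mm|mm
M/III-2 un II-1×II-2: MM|Mm
M/III-3 ? II-1×II-2: MM|Mm|mm
⇒ M over [I-1,I-2,II-1,II-2,II-3,III-1,III-2,III-3]: 65 consistent
S/I-1 un ·: SS|Ss
S/I-2 un ·: SS|Ss
S/II-1 ? I-1×I-2: SS|Ss|ss
S/II-2 ? ·: SS|Ss|ss
S/II-3 ? I-1×I-2: SS|Ss|ss
S/III-1 ? II-1×II-2: SS|Ss|ss
S/III-2 un II-1×II-2: SS|Ss
S/III-3 un II-1×II-2: SS|Ss
⇒ S over [I-1,I-2,II-1,II-2,II-3,III-1,III-2,III-3]: 243 consistent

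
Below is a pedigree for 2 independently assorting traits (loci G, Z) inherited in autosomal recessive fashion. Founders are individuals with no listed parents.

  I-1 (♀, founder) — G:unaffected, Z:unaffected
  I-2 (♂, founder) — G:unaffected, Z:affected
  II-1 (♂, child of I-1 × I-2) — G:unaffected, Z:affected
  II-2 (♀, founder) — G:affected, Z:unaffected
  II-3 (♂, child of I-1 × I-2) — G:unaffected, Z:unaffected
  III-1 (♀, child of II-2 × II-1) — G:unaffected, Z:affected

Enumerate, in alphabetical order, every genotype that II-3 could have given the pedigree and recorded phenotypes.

G/I-1 un ·: GG|Gg
G/I-2 un ·: GG|Gg
G/II-1 un I-1×I-2: GG|Gg
G/II-2 aff ·: gg
G/II-3 un I-1×I-2: GG|Gg
G/III-1 un II-2×II-1: Gg
⇒ G over [I-1,I-2,II-1,II-2,II-3,III-1]: 13 consistent
Z/I-1 un ·: Zz
Z/I-2 aff ·: zz
Z/II-1 aff I-1×I-2: zz
Z/II-2 un ·: Zz
Z/II-3 un I-1×I-2: Zz
Z/III-1 aff II-2×II-1: zz
⇒ Z over [I-1,I-2,II-1,II-2,II-3,III-1]: 1 consistent

II-3 ∈ {GG Zz, Gg Zz}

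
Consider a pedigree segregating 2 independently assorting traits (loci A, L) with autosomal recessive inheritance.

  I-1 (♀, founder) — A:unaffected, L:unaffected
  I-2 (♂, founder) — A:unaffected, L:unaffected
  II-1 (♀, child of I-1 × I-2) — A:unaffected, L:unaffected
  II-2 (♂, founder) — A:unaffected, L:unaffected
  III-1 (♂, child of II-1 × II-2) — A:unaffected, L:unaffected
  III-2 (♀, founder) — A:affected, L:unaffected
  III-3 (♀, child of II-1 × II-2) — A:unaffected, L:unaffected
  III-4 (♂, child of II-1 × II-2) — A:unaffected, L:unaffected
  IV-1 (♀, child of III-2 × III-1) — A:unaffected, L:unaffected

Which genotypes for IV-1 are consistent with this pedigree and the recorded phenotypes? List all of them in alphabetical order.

A/I-1 un ·: AA|Aa
A/I-2 un ·: AA|Aa
A/II-1 un I-1×I-2: AA|Aa
A/II-2 un ·: AA|Aa
A/III-1 un II-1×II-2: AA|Aa
A/III-2 aff ·: aa
A/III-3 un II-1×II-2: AA|Aa
A/III-4 un II-1×II-2: AA|Aa
A/IV-1 un III-2×III-1: Aa
⇒ A over [I-1,I-2,II-1,II-2,III-1,III-2,III-3,III-4,IV-1]: 84 consistent
L/I-1 un ·: LL|Ll
L/I-2 un ·: LL|Ll
L/II-1 un I-1×I-2: LL|Ll
L/II-2 un ·: LL|Ll
L/III-1 un II-1×II-2: LL|Ll
L/III-2 un ·: LL|Ll
L/III-3 un II-1×II-2: LL|Ll
L/III-4 un II-1×II-2: LL|Ll
L/IV-1 un III-2×III-1: LL|Ll
⇒ L over [I-1,I-2,II-1,II-2,III-1,III-2,III-3,III-4,IV-1]: 292 consistent

IV-1 ∈ {Aa LL, Aa Ll}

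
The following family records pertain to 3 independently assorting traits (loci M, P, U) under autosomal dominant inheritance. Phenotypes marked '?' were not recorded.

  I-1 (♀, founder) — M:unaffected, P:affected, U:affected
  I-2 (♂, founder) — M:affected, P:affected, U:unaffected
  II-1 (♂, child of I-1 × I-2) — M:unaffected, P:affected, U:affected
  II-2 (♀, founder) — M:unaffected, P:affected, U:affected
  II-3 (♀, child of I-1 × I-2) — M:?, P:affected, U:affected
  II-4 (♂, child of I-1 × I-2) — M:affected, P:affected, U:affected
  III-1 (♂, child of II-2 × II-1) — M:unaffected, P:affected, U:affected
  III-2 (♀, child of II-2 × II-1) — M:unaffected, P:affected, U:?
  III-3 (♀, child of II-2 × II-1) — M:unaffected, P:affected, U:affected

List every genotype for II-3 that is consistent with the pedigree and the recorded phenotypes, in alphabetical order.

II-3 ∈ {Mm PP Uu, Mm Pp Uu, mm PP Uu, mm Pp Uu}

M/I-1 un ·: mm
M/I-2 aff ·: Mm
M/II-1 un I-1×I-2: mm
M/II-2 un ·: mm
M/II-3 ? I-1×I-2: mm|Mm
M/II-4 aff I-1×I-2: Mm
M/III-1 un II-2×II-1: mm
M/III-2 un II-2×II-1: mm
M/III-3 un II-2×II-1: mm
⇒ M over [I-1,I-2,II-1,II-2,II-3,II-4,III-1,III-2,III-3]: 2 consistent
P/I-1 aff ·: Pp|PP
P/I-2 aff ·: Pp|PP
P/II-1 aff I-1×I-2: Pp|PP
P/II-2 aff ·: Pp|PP
P/II-3 aff I-1×I-2: Pp|PP
P/II-4 aff I-1×I-2: Pp|PP
P/III-1 aff II-2×II-1: Pp|PP
P/III-2 aff II-2×II-1: Pp|PP
P/III-3 aff II-2×II-1: Pp|PP
⇒ P over [I-1,I-2,II-1,II-2,II-3,II-4,III-1,III-2,III-3]: 309 consistent
U/I-1 aff ·: Uu|UU
U/I-2 un ·: uu
U/II-1 aff I-1×I-2: Uu
U/II-2 aff ·: Uu|UU
U/II-3 aff I-1×I-2: Uu
U/II-4 aff I-1×I-2: Uu
U/III-1 aff II-2×II-1: Uu|UU
U/III-2 ? II-2×II-1: uu|Uu|UU
U/III-3 aff II-2×II-1: Uu|UU
⇒ U over [I-1,I-2,II-1,II-2,II-3,II-4,III-1,III-2,III-3]: 40 consistent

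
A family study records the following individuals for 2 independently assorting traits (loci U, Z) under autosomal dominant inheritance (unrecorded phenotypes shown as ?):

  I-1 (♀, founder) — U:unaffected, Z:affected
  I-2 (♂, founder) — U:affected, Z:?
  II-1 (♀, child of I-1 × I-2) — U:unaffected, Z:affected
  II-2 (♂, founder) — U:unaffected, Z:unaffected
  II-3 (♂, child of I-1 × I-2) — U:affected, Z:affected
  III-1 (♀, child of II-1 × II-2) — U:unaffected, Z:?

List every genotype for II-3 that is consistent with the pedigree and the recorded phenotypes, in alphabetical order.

II-3 ∈ {Uu ZZ, Uu Zz}

U/I-1 un ·: uu
U/I-2 aff ·: Uu
U/II-1 un I-1×I-2: uu
U/II-2 un ·: uu
U/II-3 aff I-1×I-2: Uu
U/III-1 un II-1×II-2: uu
⇒ U over [I-1,I-2,II-1,II-2,II-3,III-1]: 1 consistent
Z/I-1 aff ·: Zz|ZZ
Z/I-2 ? ·: zz|Zz|ZZ
Z/II-1 aff I-1×I-2: Zz|ZZ
Z/II-2 un ·: zz
Z/II-3 aff I-1×I-2: Zz|ZZ
Z/III-1 ? II-1×II-2: zz|Zz
⇒ Z over [I-1,I-2,II-1,II-2,II-3,III-1]: 23 consistent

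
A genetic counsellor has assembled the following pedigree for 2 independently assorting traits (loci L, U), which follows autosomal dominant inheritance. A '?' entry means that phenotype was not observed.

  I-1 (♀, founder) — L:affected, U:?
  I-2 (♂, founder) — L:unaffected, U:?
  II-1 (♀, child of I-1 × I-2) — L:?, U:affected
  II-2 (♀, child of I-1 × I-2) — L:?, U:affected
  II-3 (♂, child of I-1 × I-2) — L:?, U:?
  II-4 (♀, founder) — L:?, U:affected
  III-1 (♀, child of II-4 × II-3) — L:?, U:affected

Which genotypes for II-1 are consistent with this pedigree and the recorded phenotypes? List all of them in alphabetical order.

L/I-1 aff ·: Ll|LL
L/I-2 un ·: ll
L/II-1 ? I-1×I-2: ll|Ll
L/II-2 ? I-1×I-2: ll|Ll
L/II-3 ? I-1×I-2: ll|Ll
L/II-4 ? ·: ll|Ll|LL
L/III-1 ? II-4×II-3: ll|Ll|LL
⇒ L over [I-1,I-2,II-1,II-2,II-3,II-4,III-1]: 51 consistent
U/I-1 ? ·: uu|Uu|UU
U/I-2 ? ·: uu|Uu|UU
U/II-1 aff I-1×I-2: Uu|UU
U/II-2 aff I-1×I-2: Uu|UU
U/II-3 ? I-1×I-2: uu|Uu|UU
U/II-4 aff ·: Uu|UU
U/III-1 aff II-4×II-3: Uu|UU
⇒ U over [I-1,I-2,II-1,II-2,II-3,II-4,III-1]: 115 consistent

II-1 ∈ {Ll UU, Ll Uu, ll UU, ll Uu}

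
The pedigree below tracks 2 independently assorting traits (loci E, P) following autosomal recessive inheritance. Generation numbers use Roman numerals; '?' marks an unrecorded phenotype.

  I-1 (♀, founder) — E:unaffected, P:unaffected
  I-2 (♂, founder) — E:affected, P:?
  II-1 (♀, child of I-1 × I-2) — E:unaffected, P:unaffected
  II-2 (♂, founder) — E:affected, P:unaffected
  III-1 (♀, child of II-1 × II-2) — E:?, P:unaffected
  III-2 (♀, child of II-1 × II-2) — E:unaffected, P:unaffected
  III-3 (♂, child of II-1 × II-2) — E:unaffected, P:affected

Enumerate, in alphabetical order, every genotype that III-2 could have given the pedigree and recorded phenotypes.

E/I-1 un ·: EE|Ee
E/I-2 aff ·: ee
E/II-1 un I-1×I-2: Ee
E/II-2 aff ·: ee
E/III-1 ? II-1×II-2: Ee|ee
E/III-2 un II-1×II-2: Ee
E/III-3 un II-1×II-2: Ee
⇒ E over [I-1,I-2,II-1,II-2,III-1,III-2,III-3]: 4 consistent
P/I-1 un ·: PP|Pp
P/I-2 ? ·: PP|Pp|pp
P/II-1 un I-1×I-2: Pp
P/II-2 un ·: Pp
P/III-1 un II-1×II-2: PP|Pp
P/III-2 un II-1×II-2: PP|Pp
P/III-3 aff II-1×II-2: pp
⇒ P over [I-1,I-2,II-1,II-2,III-1,III-2,III-3]: 20 consistent

III-2 ∈ {Ee PP, Ee Pp}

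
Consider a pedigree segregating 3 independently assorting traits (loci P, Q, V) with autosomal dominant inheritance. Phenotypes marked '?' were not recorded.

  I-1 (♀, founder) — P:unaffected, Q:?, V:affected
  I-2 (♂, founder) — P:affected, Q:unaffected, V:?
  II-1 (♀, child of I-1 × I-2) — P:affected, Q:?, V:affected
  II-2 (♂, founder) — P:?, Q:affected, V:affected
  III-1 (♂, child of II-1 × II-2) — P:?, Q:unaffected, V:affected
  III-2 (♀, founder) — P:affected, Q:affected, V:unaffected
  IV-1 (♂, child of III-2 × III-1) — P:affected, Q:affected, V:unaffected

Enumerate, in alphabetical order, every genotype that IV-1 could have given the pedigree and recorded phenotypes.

IV-1 ∈ {PP Qq vv, Pp Qq vv}

P/I-1 un ·: pp
P/I-2 aff ·: Pp|PP
P/II-1 aff I-1×I-2: Pp
P/II-2 ? ·: pp|Pp|PP
P/III-1 ? II-1×II-2: pp|Pp|PP
P/III-2 aff ·: Pp|PP
P/IV-1 aff III-2×III-1: Pp|PP
⇒ P over [I-1,I-2,II-1,II-2,III-1,III-2,IV-1]: 44 consistent
Q/I-1 ? ·: qq|Qq|QQ
Q/I-2 un ·: qq
Q/II-1 ? I-1×I-2: qq|Qq
Q/II-2 aff ·: Qq
Q/III-1 un II-1×II-2: qq
Q/III-2 aff ·: Qq|QQ
Q/IV-1 aff III-2×III-1: Qq
⇒ Q over [I-1,I-2,II-1,II-2,III-1,III-2,IV-1]: 8 consistent
V/I-1 aff ·: Vv|VV
V/I-2 ? ·: vv|Vv|VV
V/II-1 aff I-1×I-2: Vv|VV
V/II-2 aff ·: Vv|VV
V/III-1 aff II-1×II-2: Vv
V/III-2 un ·: vv
V/IV-1 un III-2×III-1: vv
⇒ V over [I-1,I-2,II-1,II-2,III-1,III-2,IV-1]: 14 consistent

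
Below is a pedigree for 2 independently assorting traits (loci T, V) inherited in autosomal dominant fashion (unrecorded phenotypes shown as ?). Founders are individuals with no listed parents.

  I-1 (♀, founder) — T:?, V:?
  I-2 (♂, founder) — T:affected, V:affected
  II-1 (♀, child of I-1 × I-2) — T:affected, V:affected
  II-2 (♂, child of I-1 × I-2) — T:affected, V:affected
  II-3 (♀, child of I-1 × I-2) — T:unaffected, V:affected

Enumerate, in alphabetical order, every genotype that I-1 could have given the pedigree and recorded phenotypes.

I-1 ∈ {Tt VV, Tt Vv, Tt vv, tt VV, tt Vv, tt vv}

T/I-1 ? ·: tt|Tt
T/I-2 aff ·: Tt
T/II-1 aff I-1×I-2: Tt|TT
T/II-2 aff I-1×I-2: Tt|TT
T/II-3 un I-1×I-2: tt
⇒ T over [I-1,I-2,II-1,II-2,II-3]: 5 consistent
V/I-1 ? ·: vv|Vv|VV
V/I-2 aff ·: Vv|VV
V/II-1 aff I-1×I-2: Vv|VV
V/II-2 aff I-1×I-2: Vv|VV
V/II-3 aff I-1×I-2: Vv|VV
⇒ V over [I-1,I-2,II-1,II-2,II-3]: 27 consistent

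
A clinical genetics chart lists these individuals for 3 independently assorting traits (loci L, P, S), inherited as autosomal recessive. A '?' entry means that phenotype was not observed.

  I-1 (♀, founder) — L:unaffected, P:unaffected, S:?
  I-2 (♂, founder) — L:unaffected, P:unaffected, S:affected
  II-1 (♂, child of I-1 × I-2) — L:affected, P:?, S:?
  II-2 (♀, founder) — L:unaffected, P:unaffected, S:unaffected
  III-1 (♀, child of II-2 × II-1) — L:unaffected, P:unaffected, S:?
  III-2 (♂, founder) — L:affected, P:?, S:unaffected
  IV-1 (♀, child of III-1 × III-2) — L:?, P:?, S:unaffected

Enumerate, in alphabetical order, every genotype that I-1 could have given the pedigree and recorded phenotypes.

I-1 ∈ {Ll PP SS, Ll PP Ss, Ll PP ss, Ll Pp SS, Ll Pp Ss, Ll Pp ss}

L/I-1 un ·: Ll
L/I-2 un ·: Ll
L/II-1 aff I-1×I-2: ll
L/II-2 un ·: LL|Ll
L/III-1 un II-2×II-1: Ll
L/III-2 aff ·: ll
L/IV-1 ? III-1×III-2: Ll|ll
⇒ L over [I-1,I-2,II-1,II-2,III-1,III-2,IV-1]: 4 consistent
P/I-1 un ·: PP|Pp
P/I-2 un ·: PP|Pp
P/II-1 ? I-1×I-2: PP|Pp|pp
P/II-2 un ·: PP|Pp
P/III-1 un II-2×II-1: PP|Pp
P/III-2 ? ·: PP|Pp|pp
P/IV-1 ? III-1×III-2: PP|Pp|pp
⇒ P over [I-1,I-2,II-1,II-2,III-1,III-2,IV-1]: 140 consistent
S/I-1 ? ·: SS|Ss|ss
S/I-2 aff ·: ss
S/II-1 ? I-1×I-2: Ss|ss
S/II-2 un ·: SS|Ss
S/III-1 ? II-2×II-1: SS|Ss|ss
S/III-2 un ·: SS|Ss
S/IV-1 un III-1×III-2: SS|Ss
⇒ S over [I-1,I-2,II-1,II-2,III-1,III-2,IV-1]: 52 consistent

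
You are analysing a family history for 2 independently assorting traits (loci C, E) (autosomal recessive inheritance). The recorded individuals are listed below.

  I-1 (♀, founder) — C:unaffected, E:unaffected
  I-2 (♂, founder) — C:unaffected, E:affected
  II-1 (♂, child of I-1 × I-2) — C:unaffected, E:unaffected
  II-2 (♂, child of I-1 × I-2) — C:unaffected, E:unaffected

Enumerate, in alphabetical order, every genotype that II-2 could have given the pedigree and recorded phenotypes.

C/I-1 un ·: CC|Cc
C/I-2 un ·: CC|Cc
C/II-1 un I-1×I-2: CC|Cc
C/II-2 un I-1×I-2: CC|Cc
⇒ C over [I-1,I-2,II-1,II-2]: 13 consistent
E/I-1 un ·: EE|Ee
E/I-2 aff ·: ee
E/II-1 un I-1×I-2: Ee
E/II-2 un I-1×I-2: Ee
⇒ E over [I-1,I-2,II-1,II-2]: 2 consistent

II-2 ∈ {CC Ee, Cc Ee}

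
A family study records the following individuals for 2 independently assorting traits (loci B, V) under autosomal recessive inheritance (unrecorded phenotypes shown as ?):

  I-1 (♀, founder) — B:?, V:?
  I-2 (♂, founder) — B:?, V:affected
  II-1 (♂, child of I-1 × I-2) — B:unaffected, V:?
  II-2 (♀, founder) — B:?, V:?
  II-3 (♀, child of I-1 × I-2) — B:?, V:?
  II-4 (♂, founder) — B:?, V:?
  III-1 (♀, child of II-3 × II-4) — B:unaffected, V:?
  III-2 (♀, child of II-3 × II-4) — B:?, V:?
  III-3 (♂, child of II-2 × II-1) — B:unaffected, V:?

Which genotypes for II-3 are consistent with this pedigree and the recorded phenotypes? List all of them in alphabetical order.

B/I-1 ? ·: BB|Bb|bb
B/I-2 ? ·: BB|Bb|bb
B/II-1 un I-1×I-2: BB|Bb
B/II-2 ? ·: BB|Bb|bb
B/II-3 ? I-1×I-2: BB|Bb|bb
B/II-4 ? ·: BB|Bb|bb
B/III-1 un II-3×II-4: BB|Bb
B/III-2 ? II-3×II-4: BB|Bb|bb
B/III-3 un II-2×II-1: BB|Bb
⇒ B over [I-1,I-2,II-1,II-2,II-3,II-4,III-1,III-2,III-3]: 807 consistent
V/I-1 ? ·: VV|Vv|vv
V/I-2 aff ·: vv
V/II-1 ? I-1×I-2: Vv|vv
V/II-2 ? ·: VV|Vv|vv
V/II-3 ? I-1×I-2: Vv|vv
V/II-4 ? ·: VV|Vv|vv
V/III-1 ? II-3×II-4: VV|Vv|vv
V/III-2 ? II-3×II-4: VV|Vv|vv
V/III-3 ? II-2×II-1: VV|Vv|vv
⇒ V over [I-1,I-2,II-1,II-2,II-3,II-4,III-1,III-2,III-3]: 396 consistent

II-3 ∈ {BB Vv, BB vv, Bb Vv, Bb vv, bb Vv, bb vv}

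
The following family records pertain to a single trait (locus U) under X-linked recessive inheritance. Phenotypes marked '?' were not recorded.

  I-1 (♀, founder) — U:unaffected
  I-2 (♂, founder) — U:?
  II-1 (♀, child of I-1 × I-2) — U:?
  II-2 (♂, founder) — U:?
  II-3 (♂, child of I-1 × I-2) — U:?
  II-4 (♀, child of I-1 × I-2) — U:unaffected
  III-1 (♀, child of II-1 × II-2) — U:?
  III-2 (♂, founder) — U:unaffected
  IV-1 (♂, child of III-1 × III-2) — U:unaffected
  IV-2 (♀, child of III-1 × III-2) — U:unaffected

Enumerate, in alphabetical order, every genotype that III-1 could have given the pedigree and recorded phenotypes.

U/I-1 un ·: X^UX^U|X^UX^u
U/I-2 ? ·: X^UY|X^uY
U/II-1 ? I-1×I-2: X^UX^U|X^UX^u|X^uX^u
U/II-2 ? ·: X^UY|X^uY
U/II-3 ? I-1×I-2: X^UY|X^uY
U/II-4 un I-1×I-2: X^UX^U|X^UX^u
U/III-1 ? II-1×II-2: X^UX^U|X^UX^u
U/III-2 un ·: X^UY
U/IV-1 un III-1×III-2: X^UY
U/IV-2 un III-1×III-2: X^UX^U|X^UX^u
⇒ U over [I-1,I-2,II-1,II-2,II-3,II-4,III-1,III-2,IV-1,IV-2]: 54 consistent

III-1 ∈ {X^UX^U, X^UX^u}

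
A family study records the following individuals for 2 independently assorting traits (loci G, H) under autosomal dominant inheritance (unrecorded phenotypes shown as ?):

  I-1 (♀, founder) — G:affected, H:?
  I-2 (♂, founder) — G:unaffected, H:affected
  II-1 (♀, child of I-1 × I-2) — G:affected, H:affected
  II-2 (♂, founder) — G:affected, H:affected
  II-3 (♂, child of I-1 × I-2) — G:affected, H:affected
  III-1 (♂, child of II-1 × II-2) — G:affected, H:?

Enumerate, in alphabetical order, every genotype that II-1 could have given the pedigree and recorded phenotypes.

II-1 ∈ {Gg HH, Gg Hh}

G/I-1 aff ·: Gg|GG
G/I-2 un ·: gg
G/II-1 aff I-1×I-2: Gg
G/II-2 aff ·: Gg|GG
G/II-3 aff I-1×I-2: Gg
G/III-1 aff II-1×II-2: Gg|GG
⇒ G over [I-1,I-2,II-1,II-2,II-3,III-1]: 8 consistent
H/I-1 ? ·: hh|Hh|HH
H/I-2 aff ·: Hh|HH
H/II-1 aff I-1×I-2: Hh|HH
H/II-2 aff ·: Hh|HH
H/II-3 aff I-1×I-2: Hh|HH
H/III-1 ? II-1×II-2: hh|Hh|HH
⇒ H over [I-1,I-2,II-1,II-2,II-3,III-1]: 61 consistent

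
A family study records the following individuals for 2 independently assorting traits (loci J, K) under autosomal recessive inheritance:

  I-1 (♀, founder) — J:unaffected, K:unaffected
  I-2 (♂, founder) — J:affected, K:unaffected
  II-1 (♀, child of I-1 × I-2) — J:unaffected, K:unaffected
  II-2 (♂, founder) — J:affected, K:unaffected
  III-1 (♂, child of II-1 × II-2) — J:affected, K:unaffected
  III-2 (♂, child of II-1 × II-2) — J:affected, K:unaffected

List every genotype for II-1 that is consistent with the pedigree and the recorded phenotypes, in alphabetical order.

J/I-1 un ·: JJ|Jj
J/I-2 aff ·: jj
J/II-1 un I-1×I-2: Jj
J/II-2 aff ·: jj
J/III-1 aff II-1×II-2: jj
J/III-2 aff II-1×II-2: jj
⇒ J over [I-1,I-2,II-1,II-2,III-1,III-2]: 2 consistent
K/I-1 un ·: KK|Kk
K/I-2 un ·: KK|Kk
K/II-1 un I-1×I-2: KK|Kk
K/II-2 un ·: KK|Kk
K/III-1 un II-1×II-2: KK|Kk
K/III-2 un II-1×II-2: KK|Kk
⇒ K over [I-1,I-2,II-1,II-2,III-1,III-2]: 44 consistent

II-1 ∈ {Jj KK, Jj Kk}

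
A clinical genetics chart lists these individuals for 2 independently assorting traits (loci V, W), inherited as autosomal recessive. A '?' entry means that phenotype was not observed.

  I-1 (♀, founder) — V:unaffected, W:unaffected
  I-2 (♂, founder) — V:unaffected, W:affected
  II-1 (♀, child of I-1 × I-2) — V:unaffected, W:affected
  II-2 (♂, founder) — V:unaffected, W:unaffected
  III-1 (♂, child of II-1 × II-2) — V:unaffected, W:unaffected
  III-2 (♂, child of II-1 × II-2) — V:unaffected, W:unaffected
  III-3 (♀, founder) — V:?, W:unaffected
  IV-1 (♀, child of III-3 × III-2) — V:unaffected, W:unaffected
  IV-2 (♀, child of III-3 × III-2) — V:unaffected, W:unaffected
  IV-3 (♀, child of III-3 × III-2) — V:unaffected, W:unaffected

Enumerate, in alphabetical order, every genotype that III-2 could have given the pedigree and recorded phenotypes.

III-2 ∈ {VV Ww, Vv Ww}

V/I-1 un ·: VV|Vv
V/I-2 un ·: VV|Vv
V/II-1 un I-1×I-2: VV|Vv
V/II-2 un ·: VV|Vv
V/III-1 un II-1×II-2: VV|Vv
V/III-2 un II-1×II-2: VV|Vv
V/III-3 ? ·: VV|Vv|vv
V/IV-1 un III-3×III-2: VV|Vv
V/IV-2 un III-3×III-2: VV|Vv
V/IV-3 un III-3×III-2: VV|Vv
⇒ V over [I-1,I-2,II-1,II-2,III-1,III-2,III-3,IV-1,IV-2,IV-3]: 580 consistent
W/I-1 un ·: Ww
W/I-2 aff ·: ww
W/II-1 aff I-1×I-2: ww
W/II-2 un ·: WW|Ww
W/III-1 un II-1×II-2: Ww
W/III-2 un II-1×II-2: Ww
W/III-3 un ·: WW|Ww
W/IV-1 un III-3×III-2: WW|Ww
W/IV-2 un III-3×III-2: WW|Ww
W/IV-3 un III-3×III-2: WW|Ww
⇒ W over [I-1,I-2,II-1,II-2,III-1,III-2,III-3,IV-1,IV-2,IV-3]: 32 consistent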